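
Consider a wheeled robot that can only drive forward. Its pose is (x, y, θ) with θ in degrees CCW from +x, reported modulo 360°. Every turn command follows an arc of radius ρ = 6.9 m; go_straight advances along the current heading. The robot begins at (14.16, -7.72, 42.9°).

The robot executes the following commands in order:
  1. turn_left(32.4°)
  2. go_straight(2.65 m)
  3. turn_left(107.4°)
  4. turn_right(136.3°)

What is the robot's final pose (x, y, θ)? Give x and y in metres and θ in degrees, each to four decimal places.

set_pose: (x, y, θ) = (14.1600, -7.7200, 42.9000°), ρ = 6.9
turn_left(32.4°): centre at ρ to the left, rotate +32.4° → (16.1372, -4.4164, 75.3000°)
go_straight(2.65): x += 2.65·cos θ, y += 2.65·sin θ → (16.8096, -1.8531, 75.3000°)
turn_left(107.4°): centre at ρ to the left, rotate +107.4° → (9.8105, 6.7901, 182.7000°)
turn_right(136.3°): centre at ρ to the right, rotate −136.3° → (4.4886, 18.4409, 46.4000°)

(4.4886, 18.4409, 46.4000°)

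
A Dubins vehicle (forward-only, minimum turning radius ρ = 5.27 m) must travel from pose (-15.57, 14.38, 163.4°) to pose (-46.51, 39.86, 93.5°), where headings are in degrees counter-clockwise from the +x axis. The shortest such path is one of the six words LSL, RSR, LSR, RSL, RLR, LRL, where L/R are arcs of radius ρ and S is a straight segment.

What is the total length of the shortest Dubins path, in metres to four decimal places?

Let ψ = atan2(Δy, Δx) = atan2(25.48, -30.94) = 140.5275° be the start→goal bearing.
Normalize: d = |goal − start| / ρ = 40.081342/5.27 = 7.605568, α = (θ_start − ψ) mod 360° = 22.8725° = 0.399200 rad, β = (θ_goal − ψ) mod 360° = 312.9725° = 5.462400 rad.
Common terms: sin α = 0.388681, cos α = 0.921372, sin β = -0.731681, cos β = 0.681647, cos(α−β) = 0.343660, d² = 57.844662. Work in radians in the unit-radius frame; every candidate has L = ρ·(t + p + q).
LSL: p² = 2 + d² − 2cos(α−β) + 2d(sin α − sin β) = 76.199329; p = √p² = 8.729223; φ = atan2(cos β − cos α, d + sin α − sin β) = -0.027466 rad; t = (φ − α) mod 2π = 5.856520 rad, q = (β − φ) mod 2π = 5.489866 rad → L = 5.27·(5.856520 + 8.729223 + 5.489866) = 5.27·20.075608 = 105.798455 m
RSR: p² = 2 + d² − 2cos(α−β) + 2d(sin β − sin α) = 42.115355; p = √p² = 6.489634; φ = atan2(cos α − cos β, d − sin α + sin β) = 0.036948 rad; t = (α − φ) mod 2π = 0.362252 rad, q = (φ − β) mod 2π = 0.857734 rad → L = 5.27·(0.362252 + 6.489634 + 0.857734) = 5.27·7.709620 = 40.629695 m
LSR: p² = d² − 2 + 2cos(α−β) + 2d(sin α + sin β) = 51.314557; p = √p² = 7.163418; φ = atan2(−cos α − cos β, d + sin α + sin β) − atan2(−2, p) = 0.055023 rad; t = (φ − α) mod 2π = 5.939009 rad, q = (φ − β) mod 2π = 0.875808 rad → L = 5.27·(5.939009 + 7.163418 + 0.875808) = 5.27·13.978235 = 73.665299 m
RSL: p² = d² − 2 + 2cos(α−β) − 2d(sin α + sin β) = 61.749405; p = √p² = 7.858079; φ = atan2(cos α + cos β, d − sin α − sin β) − atan2(2, p) = -0.050219 rad; t = (α − φ) mod 2π = 0.449419 rad, q = (β − φ) mod 2π = 5.512619 rad → L = 5.27·(0.449419 + 7.858079 + 5.512619) = 5.27·13.820117 = 72.832015 m
RLR: c = (6 − d² + 2cos(α−β) + 2d(sin α − sin β))/8 = -4.264419, |c| > 1 → infeasible
LRL: c = (6 − d² + 2cos(α−β) − 2d(sin α − sin β))/8 = -8.524916, |c| > 1 → infeasible
Shortest: RSR with L = 40.629695 m ≈ 40.6297 m

40.6297 m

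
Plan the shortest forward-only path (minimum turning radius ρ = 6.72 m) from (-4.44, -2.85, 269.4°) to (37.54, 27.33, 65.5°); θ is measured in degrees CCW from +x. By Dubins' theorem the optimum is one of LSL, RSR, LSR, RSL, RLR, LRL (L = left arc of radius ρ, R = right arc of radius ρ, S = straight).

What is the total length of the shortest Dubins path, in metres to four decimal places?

Let ψ = atan2(Δy, Δx) = atan2(30.18, 41.98) = 35.7129° be the start→goal bearing.
Normalize: d = |goal − start| / ρ = 51.702542/6.72 = 7.693831, α = (θ_start − ψ) mod 360° = 233.6871° = 4.078610 rad, β = (θ_goal − ψ) mod 360° = 29.7871° = 0.519883 rad.
Common terms: sin α = -0.805795, cos α = -0.592194, sin β = 0.496779, cos β = 0.867877, cos(α−β) = -0.914254, d² = 59.195029. Work in radians in the unit-radius frame; every candidate has L = ρ·(t + p + q).
LSL: p² = 2 + d² − 2cos(α−β) + 2d(sin α − sin β) = 42.979968; p = √p² = 6.555911; φ = atan2(cos β − cos α, d + sin α − sin β) = 0.224594 rad; t = (φ − α) mod 2π = 2.429170 rad, q = (β − φ) mod 2π = 0.295289 rad → L = 6.72·(2.429170 + 6.555911 + 0.295289) = 6.72·9.280370 = 62.364086 m
RSR: p² = 2 + d² − 2cos(α−β) + 2d(sin β − sin α) = 83.067106; p = √p² = 9.114116; φ = atan2(cos α − cos β, d − sin α + sin β) = -0.160892 rad; t = (α − φ) mod 2π = 4.239502 rad, q = (φ − β) mod 2π = 5.602410 rad → L = 6.72·(4.239502 + 9.114116 + 5.602410) = 6.72·18.956027 = 127.384504 m
LSR: p² = d² − 2 + 2cos(α−β) + 2d(sin α + sin β) = 50.611483; p = √p² = 7.114175; φ = atan2(−cos α − cos β, d + sin α + sin β) − atan2(−2, p) = 0.236741 rad; t = (φ − α) mod 2π = 2.441317 rad, q = (φ − β) mod 2π = 6.000043 rad → L = 6.72·(2.441317 + 7.114175 + 6.000043) = 6.72·15.555535 = 104.533198 m
RSL: p² = d² − 2 + 2cos(α−β) − 2d(sin α + sin β) = 60.121559; p = √p² = 7.753809; φ = atan2(cos α + cos β, d − sin α − sin β) − atan2(2, p) = -0.218001 rad; t = (α − φ) mod 2π = 4.296611 rad, q = (β − φ) mod 2π = 0.737884 rad → L = 6.72·(4.296611 + 7.753809 + 0.737884) = 6.72·12.788304 = 85.937404 m
RLR: c = (6 − d² + 2cos(α−β) + 2d(sin α − sin β))/8 = -9.383388, |c| > 1 → infeasible
LRL: c = (6 − d² + 2cos(α−β) − 2d(sin α − sin β))/8 = -4.372496, |c| > 1 → infeasible
Shortest: LSL with L = 62.364086 m ≈ 62.3641 m

62.3641 m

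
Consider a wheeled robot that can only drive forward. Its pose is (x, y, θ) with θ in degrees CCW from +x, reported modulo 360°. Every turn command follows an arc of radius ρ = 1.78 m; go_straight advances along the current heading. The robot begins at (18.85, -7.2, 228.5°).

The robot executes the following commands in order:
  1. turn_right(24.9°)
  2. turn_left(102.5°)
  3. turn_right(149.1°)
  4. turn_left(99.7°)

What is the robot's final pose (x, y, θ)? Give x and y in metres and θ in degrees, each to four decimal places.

set_pose: (x, y, θ) = (18.8500, -7.2000, 228.5000°), ρ = 1.78
turn_right(24.9°): centre at ρ to the right, rotate −24.9° → (18.2295, -7.6517, 203.6000°)
turn_left(102.5°): centre at ρ to the left, rotate +102.5° → (17.5039, -10.3316, 306.1000°)
turn_right(149.1°): centre at ρ to the right, rotate −149.1° → (15.3702, -13.0188, 157.0000°)
turn_left(99.7°): centre at ρ to the left, rotate +99.7° → (12.9424, -14.2478, 256.7000°)

(12.9424, -14.2478, 256.7000°)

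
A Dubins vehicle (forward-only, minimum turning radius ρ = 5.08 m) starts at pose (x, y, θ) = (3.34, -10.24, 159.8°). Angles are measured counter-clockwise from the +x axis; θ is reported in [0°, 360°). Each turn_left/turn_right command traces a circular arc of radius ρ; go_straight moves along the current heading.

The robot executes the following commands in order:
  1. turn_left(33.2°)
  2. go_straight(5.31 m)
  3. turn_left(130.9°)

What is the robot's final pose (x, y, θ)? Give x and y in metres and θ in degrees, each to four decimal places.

set_pose: (x, y, θ) = (3.3400, -10.2400, 159.8000°), ρ = 5.08
turn_left(33.2°): centre at ρ to the left, rotate +33.2° → (0.4431, -10.0577, 193.0000°)
go_straight(5.31): x += 5.31·cos θ, y += 5.31·sin θ → (-4.7308, -11.2522, 193.0000°)
turn_left(130.9°): centre at ρ to the left, rotate +130.9° → (-6.5811, -20.3066, 323.9000°)

(-6.5811, -20.3066, 323.9000°)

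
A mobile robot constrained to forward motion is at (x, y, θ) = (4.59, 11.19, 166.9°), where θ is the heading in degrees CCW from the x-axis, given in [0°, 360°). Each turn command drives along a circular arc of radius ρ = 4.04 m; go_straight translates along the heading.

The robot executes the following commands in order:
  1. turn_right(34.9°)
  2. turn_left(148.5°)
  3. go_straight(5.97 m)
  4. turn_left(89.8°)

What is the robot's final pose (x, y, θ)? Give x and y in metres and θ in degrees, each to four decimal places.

(1.3114, -0.1266, 10.3000°)

set_pose: (x, y, θ) = (4.5900, 11.1900, 166.9000°), ρ = 4.04
turn_right(34.9°): centre at ρ to the right, rotate −34.9° → (2.5034, 12.4216, 132.0000°)
turn_left(148.5°): centre at ρ to the left, rotate +148.5° → (-4.4713, 8.9821, 280.5000°)
go_straight(5.97): x += 5.97·cos θ, y += 5.97·sin θ → (-3.3833, 3.1120, 280.5000°)
turn_left(89.8°): centre at ρ to the left, rotate +89.8° → (1.3114, -0.1266, 370.3000° ≡ 10.3000°)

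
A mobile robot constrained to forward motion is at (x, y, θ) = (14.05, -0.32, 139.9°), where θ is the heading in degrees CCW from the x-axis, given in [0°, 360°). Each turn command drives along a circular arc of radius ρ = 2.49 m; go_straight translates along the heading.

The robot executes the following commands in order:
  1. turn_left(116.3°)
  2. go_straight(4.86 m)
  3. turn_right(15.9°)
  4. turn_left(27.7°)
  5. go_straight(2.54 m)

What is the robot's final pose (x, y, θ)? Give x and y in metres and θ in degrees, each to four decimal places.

set_pose: (x, y, θ) = (14.0500, -0.3200, 139.9000°), ρ = 2.49
turn_left(116.3°): centre at ρ to the left, rotate +116.3° → (10.0280, -1.6307, 256.2000°)
go_straight(4.86): x += 4.86·cos θ, y += 4.86·sin θ → (8.8687, -6.3504, 256.2000°)
turn_right(15.9°): centre at ρ to the right, rotate −15.9° → (8.6135, -6.9902, 240.3000°)
turn_left(27.7°): centre at ρ to the left, rotate +27.7° → (8.2879, -8.1370, 268.0000°)
go_straight(2.54): x += 2.54·cos θ, y += 2.54·sin θ → (8.1993, -10.6754, 268.0000°)

(8.1993, -10.6754, 268.0000°)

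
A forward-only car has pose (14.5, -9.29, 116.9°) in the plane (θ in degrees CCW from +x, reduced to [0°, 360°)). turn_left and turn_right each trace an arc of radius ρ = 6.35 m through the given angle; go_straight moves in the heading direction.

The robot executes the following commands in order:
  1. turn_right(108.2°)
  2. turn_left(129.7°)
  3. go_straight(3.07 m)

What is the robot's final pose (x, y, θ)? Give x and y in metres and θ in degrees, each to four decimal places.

set_pose: (x, y, θ) = (14.5000, -9.2900, 116.9000°), ρ = 6.35
turn_right(108.2°): centre at ρ to the right, rotate −108.2° → (19.2024, -0.1401, 8.7000°)
turn_left(129.7°): centre at ρ to the left, rotate +129.7° → (22.4578, 10.8854, 138.4000°)
go_straight(3.07): x += 3.07·cos θ, y += 3.07·sin θ → (20.1621, 12.9236, 138.4000°)

(20.1621, 12.9236, 138.4000°)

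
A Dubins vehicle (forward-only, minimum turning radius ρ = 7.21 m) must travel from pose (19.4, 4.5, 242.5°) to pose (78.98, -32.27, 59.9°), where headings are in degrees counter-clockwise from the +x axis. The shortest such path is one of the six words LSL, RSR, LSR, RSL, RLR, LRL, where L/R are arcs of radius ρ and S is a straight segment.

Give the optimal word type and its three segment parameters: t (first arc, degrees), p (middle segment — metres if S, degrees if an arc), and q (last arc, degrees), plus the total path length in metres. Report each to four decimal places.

Let ψ = atan2(Δy, Δx) = atan2(-36.77, 59.58) = -31.6810° be the start→goal bearing.
Normalize: d = |goal − start| / ρ = 70.012922/7.21 = 9.710530, α = (θ_start − ψ) mod 360° = 274.1810° = 4.785360 rad, β = (θ_goal − ψ) mod 360° = 91.5810° = 1.598389 rad.
Common terms: sin α = -0.997339, cos α = 0.072907, sin β = 0.999619, cos β = -0.027589, cos(α−β) = -0.998971, d² = 94.294396. Work in radians in the unit-radius frame; every candidate has L = ρ·(t + p + q).
LSL: p² = 2 + d² − 2cos(α−β) + 2d(sin α − sin β) = 59.509293; p = √p² = 7.714227; φ = atan2(cos β − cos α, d + sin α − sin β) = -0.013028 rad; t = (φ − α) mod 2π = 1.484797 rad, q = (β − φ) mod 2π = 1.611417 rad → L = 7.21·(1.484797 + 7.714227 + 1.611417) = 7.21·10.810441 = 77.943278 m
RSR: p² = 2 + d² − 2cos(α−β) + 2d(sin β − sin α) = 137.075381; p = √p² = 11.707920; φ = atan2(cos α − cos β, d − sin α + sin β) = 0.008584 rad; t = (α − φ) mod 2π = 4.776777 rad, q = (φ − β) mod 2π = 4.693380 rad → L = 7.21·(4.776777 + 11.707920 + 4.693380) = 7.21·21.178076 = 152.693929 m
LSR: p² = d² − 2 + 2cos(α−β) + 2d(sin α + sin β) = 90.340746; p = √p² = 9.504775; φ = atan2(−cos α − cos β, d + sin α + sin β) − atan2(−2, p) = 0.202729 rad; t = (φ − α) mod 2π = 1.700554 rad, q = (φ − β) mod 2π = 4.887525 rad → L = 7.21·(1.700554 + 9.504775 + 4.887525) = 7.21·16.092855 = 116.029481 m
RSL: p² = d² − 2 + 2cos(α−β) − 2d(sin α + sin β) = 90.252164; p = √p² = 9.500114; φ = atan2(cos α + cos β, d − sin α − sin β) − atan2(2, p) = -0.202826 rad; t = (α − φ) mod 2π = 4.988186 rad, q = (β − φ) mod 2π = 1.801215 rad → L = 7.21·(4.988186 + 9.500114 + 1.801215) = 7.21·16.289515 = 117.447405 m
RLR: c = (6 − d² + 2cos(α−β) + 2d(sin α − sin β))/8 = -16.134423, |c| > 1 → infeasible
LRL: c = (6 − d² + 2cos(α−β) − 2d(sin α − sin β))/8 = -6.438662, |c| > 1 → infeasible
Shortest: LSL with L = 77.943278 m ≈ 77.9433 m
Convert LSL to answer units (arcs ×180/π): t = 1.484797·180/π = 85.0726°, p = ρ·p = 7.21·7.714227 = 55.6196 m, q = 1.611417·180/π = 92.3274°, L = 77.9433 m.

LSL: t = 85.0726°, p = 55.6196 m, q = 92.3274°, L = 77.9433 m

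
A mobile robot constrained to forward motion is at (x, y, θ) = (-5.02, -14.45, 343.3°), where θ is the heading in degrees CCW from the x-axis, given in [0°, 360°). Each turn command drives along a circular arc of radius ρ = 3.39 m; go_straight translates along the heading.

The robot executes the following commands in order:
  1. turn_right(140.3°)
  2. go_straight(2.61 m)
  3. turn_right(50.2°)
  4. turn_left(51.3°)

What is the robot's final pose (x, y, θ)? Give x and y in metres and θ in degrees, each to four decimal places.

(-12.8800, -21.6526, 204.1000°)

set_pose: (x, y, θ) = (-5.0200, -14.4500, 343.3000°), ρ = 3.39
turn_right(140.3°): centre at ρ to the right, rotate −140.3° → (-4.6696, -20.8175, 203.0000°)
go_straight(2.61): x += 2.61·cos θ, y += 2.61·sin θ → (-7.0721, -21.8373, 203.0000°)
turn_right(50.2°): centre at ρ to the right, rotate −50.2° → (-9.9462, -21.7319, 152.8000°)
turn_left(51.3°): centre at ρ to the left, rotate +51.3° → (-12.8800, -21.6526, 204.1000°)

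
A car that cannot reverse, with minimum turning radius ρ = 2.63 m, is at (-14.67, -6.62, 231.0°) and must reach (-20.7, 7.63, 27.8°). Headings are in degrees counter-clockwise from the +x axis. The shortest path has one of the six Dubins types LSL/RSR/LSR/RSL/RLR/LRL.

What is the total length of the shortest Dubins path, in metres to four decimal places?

19.9601 m

Let ψ = atan2(Δy, Δx) = atan2(14.25, -6.03) = 112.9360° be the start→goal bearing.
Normalize: d = |goal − start| / ρ = 15.473313/2.63 = 5.883389, α = (θ_start − ψ) mod 360° = 118.0640° = 2.060605 rad, β = (θ_goal − ψ) mod 360° = 274.8640° = 4.797281 rad.
Common terms: sin α = 0.882423, cos α = -0.470457, sin β = -0.996399, cos β = 0.084790, cos(α−β) = -0.919135, d² = 34.614264. Work in radians in the unit-radius frame; every candidate has L = ρ·(t + p + q).
LSL: p² = 2 + d² − 2cos(α−β) + 2d(sin α − sin β) = 60.560212; p = √p² = 7.782044; φ = atan2(cos β − cos α, d + sin α − sin β) = 0.071410 rad; t = (φ − α) mod 2π = 4.293991 rad, q = (β − φ) mod 2π = 4.725871 rad → L = 2.63·(4.293991 + 7.782044 + 4.725871) = 2.63·16.801906 = 44.189012 m
RSR: p² = 2 + d² − 2cos(α−β) + 2d(sin β − sin α) = 16.344857; p = √p² = 4.042877; φ = atan2(cos α − cos β, d − sin α + sin β) = -0.137775 rad; t = (α − φ) mod 2π = 2.198380 rad, q = (φ − β) mod 2π = 1.348129 rad → L = 2.63·(2.198380 + 4.042877 + 1.348129) = 2.63·7.589386 = 19.960086 m
LSR: p² = d² − 2 + 2cos(α−β) + 2d(sin α + sin β) = 29.434864; p = √p² = 5.425391; φ = atan2(−cos α − cos β, d + sin α + sin β) − atan2(−2, p) = 0.419928 rad; t = (φ − α) mod 2π = 4.642508 rad, q = (φ − β) mod 2π = 1.905832 rad → L = 2.63·(4.642508 + 5.425391 + 1.905832) = 2.63·11.973731 = 31.490913 m
RSL: p² = d² − 2 + 2cos(α−β) − 2d(sin α + sin β) = 32.117122; p = √p² = 5.667197; φ = atan2(cos α + cos β, d − sin α − sin β) − atan2(2, p) = -0.403481 rad; t = (α − φ) mod 2π = 2.464086 rad, q = (β − φ) mod 2π = 5.200762 rad → L = 2.63·(2.464086 + 5.667197 + 5.200762) = 2.63·13.332045 = 35.063278 m
RLR: c = (6 − d² + 2cos(α−β) + 2d(sin α − sin β))/8 = -1.043107, |c| > 1 → infeasible
LRL: c = (6 − d² + 2cos(α−β) − 2d(sin α − sin β))/8 = -6.570026, |c| > 1 → infeasible
Shortest: RSR with L = 19.960086 m ≈ 19.9601 m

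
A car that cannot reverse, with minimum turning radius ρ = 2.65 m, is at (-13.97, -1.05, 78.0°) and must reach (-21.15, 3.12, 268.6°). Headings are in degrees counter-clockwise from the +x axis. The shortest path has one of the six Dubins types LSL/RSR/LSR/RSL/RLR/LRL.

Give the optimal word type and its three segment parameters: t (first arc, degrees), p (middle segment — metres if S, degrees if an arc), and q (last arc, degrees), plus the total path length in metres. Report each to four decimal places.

LSL: t = 40.6104°, p = 4.0486 m, q = 149.9896°, L = 12.8641 m

Let ψ = atan2(Δy, Δx) = atan2(4.17, -7.18) = 149.8528° be the start→goal bearing.
Normalize: d = |goal − start| / ρ = 8.303090/2.65 = 3.133241, α = (θ_start − ψ) mod 360° = 288.1472° = 5.029117 rad, β = (θ_goal − ψ) mod 360° = 118.7472° = 2.072529 rad.
Common terms: sin α = -0.950260, cos α = 0.311459, sin β = 0.876751, cos β = -0.480945, cos(α−β) = -0.982935, d² = 9.817202. Work in radians in the unit-radius frame; every candidate has L = ρ·(t + p + q).
LSL: p² = 2 + d² − 2cos(α−β) + 2d(sin α − sin β) = 2.334144; p = √p² = 1.527791; φ = atan2(cos β − cos α, d + sin α − sin β) = -0.545283 rad; t = (φ − α) mod 2π = 0.708786 rad, q = (β − φ) mod 2π = 2.617812 rad → L = 2.65·(0.708786 + 1.527791 + 2.617812) = 2.65·4.854388 = 12.864128 m
RSR: p² = 2 + d² − 2cos(α−β) + 2d(sin β − sin α) = 25.232001; p = √p² = 5.023147; φ = atan2(cos α − cos β, d − sin α + sin β) = 0.158412 rad; t = (α − φ) mod 2π = 4.870704 rad, q = (φ − β) mod 2π = 4.369069 rad → L = 2.65·(4.870704 + 5.023147 + 4.369069) = 2.65·14.262920 = 37.796737 m
LSR: p² = d² − 2 + 2cos(α−β) + 2d(sin α + sin β) = 5.390688; p = √p² = 2.321785; φ = atan2(−cos α − cos β, d + sin α + sin β) − atan2(−2, p) = 0.766415 rad; t = (φ − α) mod 2π = 2.020483 rad, q = (φ − β) mod 2π = 4.977071 rad → L = 2.65·(2.020483 + 2.321785 + 4.977071) = 2.65·9.319340 = 24.696251 m
RSL: p² = d² − 2 + 2cos(α−β) − 2d(sin α + sin β) = 6.311975; p = √p² = 2.512364; φ = atan2(cos α + cos β, d − sin α − sin β) − atan2(2, p) = -0.725140 rad; t = (α − φ) mod 2π = 5.754256 rad, q = (β − φ) mod 2π = 2.797669 rad → L = 2.65·(5.754256 + 2.512364 + 2.797669) = 2.65·11.064289 = 29.320366 m
RLR: c = (6 − d² + 2cos(α−β) + 2d(sin α − sin β))/8 = -2.154000, |c| > 1 → infeasible
LRL: c = (6 − d² + 2cos(α−β) − 2d(sin α − sin β))/8 = 0.708232; p = 2π − arccos c = 5.499380 rad; φ = atan2(cos β − cos α, d + sin α − sin β) = -0.545283 rad; t = (φ − α + p/2) mod 2π = 3.458475 rad, q = (β − α − t + p) mod 2π = 5.367502 rad → L = 2.65·(3.458475 + 5.499380 + 5.367502) = 2.65·14.325357 = 37.962196 m
Shortest: LSL with L = 12.864128 m ≈ 12.8641 m
Convert LSL to answer units (arcs ×180/π): t = 0.708786·180/π = 40.6104°, p = ρ·p = 2.65·1.527791 = 4.0486 m, q = 2.617812·180/π = 149.9896°, L = 12.8641 m.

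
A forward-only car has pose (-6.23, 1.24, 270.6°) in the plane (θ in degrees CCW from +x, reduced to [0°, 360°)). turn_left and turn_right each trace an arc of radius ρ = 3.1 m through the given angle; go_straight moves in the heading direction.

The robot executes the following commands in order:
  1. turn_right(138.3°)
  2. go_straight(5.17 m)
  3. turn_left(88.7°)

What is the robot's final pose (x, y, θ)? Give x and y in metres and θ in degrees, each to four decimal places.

(-19.4288, 3.1984, 221.0000°)

set_pose: (x, y, θ) = (-6.2300, 1.2400, 270.6000°), ρ = 3.1
turn_right(138.3°): centre at ρ to the right, rotate −138.3° → (-11.6227, -0.8788, 132.3000°)
go_straight(5.17): x += 5.17·cos θ, y += 5.17·sin θ → (-15.1022, 2.9451, 132.3000°)
turn_left(88.7°): centre at ρ to the left, rotate +88.7° → (-19.4288, 3.1984, 221.0000°)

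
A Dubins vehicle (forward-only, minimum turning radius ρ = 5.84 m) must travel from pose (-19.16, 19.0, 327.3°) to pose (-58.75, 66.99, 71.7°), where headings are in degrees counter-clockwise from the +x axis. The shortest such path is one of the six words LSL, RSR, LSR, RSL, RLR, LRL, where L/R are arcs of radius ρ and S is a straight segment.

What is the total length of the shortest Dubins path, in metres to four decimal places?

Let ψ = atan2(Δy, Δx) = atan2(47.99, -39.59) = 129.5214° be the start→goal bearing.
Normalize: d = |goal − start| / ρ = 62.212605/5.84 = 10.652843, α = (θ_start − ψ) mod 360° = 197.7786° = 3.451888 rad, β = (θ_goal − ψ) mod 360° = 302.1786° = 5.274012 rad.
Common terms: sin α = -0.305340, cos α = -0.952243, sin β = -0.846392, cos β = 0.532560, cos(α−β) = -0.248690, d² = 113.483070. Work in radians in the unit-radius frame; every candidate has L = ρ·(t + p + q).
LSL: p² = 2 + d² − 2cos(α−β) + 2d(sin α − sin β) = 127.507938; p = √p² = 11.291941; φ = atan2(cos β − cos α, d + sin α − sin β) = 0.131874 rad; t = (φ − α) mod 2π = 2.963172 rad, q = (β − φ) mod 2π = 5.142137 rad → L = 5.84·(2.963172 + 11.291941 + 5.142137) = 5.84·19.397250 = 113.279942 m
RSR: p² = 2 + d² − 2cos(α−β) + 2d(sin β − sin α) = 104.452962; p = √p² = 10.220223; φ = atan2(cos α − cos β, d − sin α + sin β) = -0.145797 rad; t = (α − φ) mod 2π = 3.597685 rad, q = (φ − β) mod 2π = 0.863377 rad → L = 5.84·(3.597685 + 10.220223 + 0.863377) = 5.84·14.681285 = 85.738703 m
LSR: p² = d² − 2 + 2cos(α−β) + 2d(sin α + sin β) = 86.447252; p = √p² = 9.297701; φ = atan2(−cos α − cos β, d + sin α + sin β) − atan2(−2, p) = 0.256022 rad; t = (φ − α) mod 2π = 3.087319 rad, q = (φ − β) mod 2π = 1.265195 rad → L = 5.84·(3.087319 + 9.297701 + 1.265195) = 5.84·13.650216 = 79.717260 m
RSL: p² = d² − 2 + 2cos(α−β) − 2d(sin α + sin β) = 135.524129; p = √p² = 11.641483; φ = atan2(cos α + cos β, d − sin α − sin β) − atan2(2, p) = -0.205676 rad; t = (α − φ) mod 2π = 3.657564 rad, q = (β − φ) mod 2π = 5.479688 rad → L = 5.84·(3.657564 + 11.641483 + 5.479688) = 5.84·20.778735 = 121.347813 m
RLR: c = (6 − d² + 2cos(α−β) + 2d(sin α − sin β))/8 = -12.056620, |c| > 1 → infeasible
LRL: c = (6 − d² + 2cos(α−β) − 2d(sin α − sin β))/8 = -14.938492, |c| > 1 → infeasible
Shortest: LSR with L = 79.717260 m ≈ 79.7173 m

79.7173 m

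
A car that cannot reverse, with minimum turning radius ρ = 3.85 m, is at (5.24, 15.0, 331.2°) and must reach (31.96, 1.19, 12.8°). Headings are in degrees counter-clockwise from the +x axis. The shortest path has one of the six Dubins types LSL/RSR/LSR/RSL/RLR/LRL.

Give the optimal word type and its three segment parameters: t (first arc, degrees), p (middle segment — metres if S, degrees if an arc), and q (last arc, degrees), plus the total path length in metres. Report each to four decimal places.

Let ψ = atan2(Δy, Δx) = atan2(-13.81, 26.72) = -27.3318° be the start→goal bearing.
Normalize: d = |goal − start| / ρ = 30.077807/3.85 = 7.812418, α = (θ_start − ψ) mod 360° = 358.5318° = 6.257560 rad, β = (θ_goal − ψ) mod 360° = 40.1318° = 0.700432 rad.
Common terms: sin α = -0.025622, cos α = 0.999672, sin β = 0.644548, cos β = 0.764564, cos(α−β) = 0.747798, d² = 61.033867. Work in radians in the unit-radius frame; every candidate has L = ρ·(t + p + q).
LSL: p² = 2 + d² − 2cos(α−β) + 2d(sin α − sin β) = 51.066972; p = √p² = 7.146116; φ = atan2(cos β − cos α, d + sin α − sin β) = -0.032906 rad; t = (φ − α) mod 2π = 6.275904 rad, q = (β − φ) mod 2π = 0.733338 rad → L = 3.85·(6.275904 + 7.146116 + 0.733338) = 3.85·14.155358 = 54.498129 m
RSR: p² = 2 + d² − 2cos(α−β) + 2d(sin β − sin α) = 72.009571; p = √p² = 8.485845; φ = atan2(cos α − cos β, d − sin α + sin β) = 0.027709 rad; t = (α − φ) mod 2π = 6.229851 rad, q = (φ − β) mod 2π = 5.610463 rad → L = 3.85·(6.229851 + 8.485845 + 5.610463) = 3.85·20.326159 = 78.255712 m
LSR: p² = d² − 2 + 2cos(α−β) + 2d(sin α + sin β) = 70.200074; p = √p² = 8.378548; φ = atan2(−cos α − cos β, d + sin α + sin β) − atan2(−2, p) = 0.028049 rad; t = (φ − α) mod 2π = 0.053674 rad, q = (φ − β) mod 2π = 5.610802 rad → L = 3.85·(0.053674 + 8.378548 + 5.610802) = 3.85·14.043025 = 54.065645 m
RSL: p² = d² − 2 + 2cos(α−β) − 2d(sin α + sin β) = 50.858853; p = √p² = 7.131539; φ = atan2(cos α + cos β, d − sin α − sin β) − atan2(2, p) = -0.032913 rad; t = (α − φ) mod 2π = 0.007288 rad, q = (β − φ) mod 2π = 0.733345 rad → L = 3.85·(0.007288 + 7.131539 + 0.733345) = 3.85·7.872173 = 30.307866 m
RLR: c = (6 − d² + 2cos(α−β) + 2d(sin α − sin β))/8 = -8.001196, |c| > 1 → infeasible
LRL: c = (6 − d² + 2cos(α−β) − 2d(sin α − sin β))/8 = -5.383371, |c| > 1 → infeasible
Shortest: RSL with L = 30.307866 m ≈ 30.3079 m
Convert RSL to answer units (arcs ×180/π): t = 0.007288·180/π = 0.4176°, p = ρ·p = 3.85·7.131539 = 27.4564 m, q = 0.733345·180/π = 42.0176°, L = 30.3079 m.

RSL: t = 0.4176°, p = 27.4564 m, q = 42.0176°, L = 30.3079 m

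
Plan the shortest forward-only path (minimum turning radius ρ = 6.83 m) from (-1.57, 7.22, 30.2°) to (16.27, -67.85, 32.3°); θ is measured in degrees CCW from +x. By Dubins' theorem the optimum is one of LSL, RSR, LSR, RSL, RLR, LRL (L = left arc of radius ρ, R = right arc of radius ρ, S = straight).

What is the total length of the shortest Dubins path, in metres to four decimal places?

92.3681 m

Let ψ = atan2(Δy, Δx) = atan2(-75.07, 17.84) = -76.6319° be the start→goal bearing.
Normalize: d = |goal − start| / ρ = 77.160680/6.83 = 11.297318, α = (θ_start − ψ) mod 360° = 106.8319° = 1.864569 rad, β = (θ_goal − ψ) mod 360° = 108.9319° = 1.901221 rad.
Common terms: sin α = 0.957158, cos α = -0.289565, sin β = 0.945905, cos β = -0.324445, cos(α−β) = 0.999328, d² = 127.629387. Work in radians in the unit-radius frame; every candidate has L = ρ·(t + p + q).
LSL: p² = 2 + d² − 2cos(α−β) + 2d(sin α − sin β) = 127.885000; p = √p² = 11.308625; φ = atan2(cos β − cos α, d + sin α − sin β) = -0.003084 rad; t = (φ − α) mod 2π = 4.415532 rad, q = (β − φ) mod 2π = 1.904305 rad → L = 6.83·(4.415532 + 11.308625 + 1.904305) = 6.83·17.628462 = 120.402397 m
RSR: p² = 2 + d² − 2cos(α−β) + 2d(sin β − sin α) = 127.376460; p = √p² = 11.286118; φ = atan2(cos α − cos β, d − sin α + sin β) = 0.003090 rad; t = (α − φ) mod 2π = 1.861478 rad, q = (φ − β) mod 2π = 4.385055 rad → L = 6.83·(1.861478 + 11.286118 + 4.385055) = 6.83·17.532651 = 119.748009 m
LSR: p² = d² − 2 + 2cos(α−β) + 2d(sin α + sin β) = 170.627059; p = √p² = 13.062429; φ = atan2(−cos α − cos β, d + sin α + sin β) − atan2(−2, p) = 0.198412 rad; t = (φ − α) mod 2π = 4.617028 rad, q = (φ − β) mod 2π = 4.580377 rad → L = 6.83·(4.617028 + 13.062429 + 4.580377) = 6.83·22.259834 = 152.034669 m
RSL: p² = d² − 2 + 2cos(α−β) − 2d(sin α + sin β) = 84.629028; p = √p² = 9.199404; φ = atan2(cos α + cos β, d − sin α − sin β) − atan2(2, p) = -0.279341 rad; t = (α − φ) mod 2π = 2.143910 rad, q = (β − φ) mod 2π = 2.180562 rad → L = 6.83·(2.143910 + 9.199404 + 2.180562) = 6.83·13.523876 = 92.368074 m
RLR: c = (6 − d² + 2cos(α−β) + 2d(sin α − sin β))/8 = -14.922057, |c| > 1 → infeasible
LRL: c = (6 − d² + 2cos(α−β) − 2d(sin α − sin β))/8 = -14.985625, |c| > 1 → infeasible
Shortest: RSL with L = 92.368074 m ≈ 92.3681 m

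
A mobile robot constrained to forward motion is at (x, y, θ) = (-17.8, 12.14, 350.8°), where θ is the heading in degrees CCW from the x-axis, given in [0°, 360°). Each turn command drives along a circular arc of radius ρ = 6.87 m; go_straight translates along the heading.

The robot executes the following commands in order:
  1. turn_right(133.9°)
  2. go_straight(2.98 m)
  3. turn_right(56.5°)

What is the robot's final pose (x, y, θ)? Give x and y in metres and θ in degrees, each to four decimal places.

(-23.5860, -2.9028, 160.4000°)

set_pose: (x, y, θ) = (-17.8000, 12.1400, 350.8000°), ρ = 6.87
turn_right(133.9°): centre at ρ to the right, rotate −133.9° → (-14.7735, -0.1355, 216.9000°)
go_straight(2.98): x += 2.98·cos θ, y += 2.98·sin θ → (-17.1566, -1.9247, 216.9000°)
turn_right(56.5°): centre at ρ to the right, rotate −56.5° → (-23.5860, -2.9028, 160.4000°)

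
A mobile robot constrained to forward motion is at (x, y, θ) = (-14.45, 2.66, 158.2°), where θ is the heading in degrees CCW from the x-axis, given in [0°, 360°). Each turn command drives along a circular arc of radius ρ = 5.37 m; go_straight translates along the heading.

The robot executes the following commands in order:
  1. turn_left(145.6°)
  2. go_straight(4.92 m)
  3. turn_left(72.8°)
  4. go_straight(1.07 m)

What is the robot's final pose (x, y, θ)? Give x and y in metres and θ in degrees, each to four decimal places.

(-11.1477, -11.2549, 16.6000°)

set_pose: (x, y, θ) = (-14.4500, 2.6600, 158.2000°), ρ = 5.37
turn_left(145.6°): centre at ρ to the left, rotate +145.6° → (-20.9066, -5.3133, 303.8000°)
go_straight(4.92): x += 4.92·cos θ, y += 4.92·sin θ → (-18.1697, -9.4017, 303.8000°)
turn_left(72.8°): centre at ρ to the left, rotate +72.8° → (-12.1731, -11.5606, 376.6000° ≡ 16.6000°)
go_straight(1.07): x += 1.07·cos θ, y += 1.07·sin θ → (-11.1477, -11.2549, 16.6000°)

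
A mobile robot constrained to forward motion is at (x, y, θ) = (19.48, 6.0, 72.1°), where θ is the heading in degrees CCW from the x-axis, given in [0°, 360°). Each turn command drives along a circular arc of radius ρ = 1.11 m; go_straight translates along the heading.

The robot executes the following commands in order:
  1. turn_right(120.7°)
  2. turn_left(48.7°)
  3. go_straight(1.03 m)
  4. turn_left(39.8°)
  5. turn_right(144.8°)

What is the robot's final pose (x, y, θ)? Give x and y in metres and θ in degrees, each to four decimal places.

(25.7282, 5.1402, 255.1000°)

set_pose: (x, y, θ) = (19.4800, 6.0000, 72.1000°), ρ = 1.11
turn_right(120.7°): centre at ρ to the right, rotate −120.7° → (21.3689, 6.3929, -48.6000° ≡ 311.4000°)
turn_left(48.7°): centre at ρ to the left, rotate +48.7° → (22.2035, 6.0169, 360.1000° ≡ 0.1000°)
go_straight(1.03): x += 1.03·cos θ, y += 1.03·sin θ → (23.2335, 6.0187, 0.1000°)
turn_left(39.8°): centre at ρ to the left, rotate +39.8° → (23.9435, 6.2772, 39.9000°)
turn_right(144.8°): centre at ρ to the right, rotate −144.8° → (25.7282, 5.1402, -104.9000° ≡ 255.1000°)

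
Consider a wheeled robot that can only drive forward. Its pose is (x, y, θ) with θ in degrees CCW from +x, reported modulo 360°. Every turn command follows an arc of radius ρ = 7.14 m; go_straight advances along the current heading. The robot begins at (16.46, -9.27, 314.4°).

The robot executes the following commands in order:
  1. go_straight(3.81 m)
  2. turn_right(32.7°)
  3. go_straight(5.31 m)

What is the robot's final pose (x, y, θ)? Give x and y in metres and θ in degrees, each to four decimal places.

(22.0928, -20.7395, 281.7000°)

set_pose: (x, y, θ) = (16.4600, -9.2700, 314.4000°), ρ = 7.14
go_straight(3.81): x += 3.81·cos θ, y += 3.81·sin θ → (19.1257, -11.9921, 314.4000°)
turn_right(32.7°): centre at ρ to the right, rotate −32.7° → (21.0160, -15.5398, 281.7000°)
go_straight(5.31): x += 5.31·cos θ, y += 5.31·sin θ → (22.0928, -20.7395, 281.7000°)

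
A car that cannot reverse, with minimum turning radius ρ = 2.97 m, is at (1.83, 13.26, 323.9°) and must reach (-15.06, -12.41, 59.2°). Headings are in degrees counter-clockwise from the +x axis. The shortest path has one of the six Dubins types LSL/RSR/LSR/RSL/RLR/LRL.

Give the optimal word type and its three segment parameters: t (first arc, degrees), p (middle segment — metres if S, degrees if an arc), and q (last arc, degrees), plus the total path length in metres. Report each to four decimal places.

Let ψ = atan2(Δy, Δx) = atan2(-25.67, -16.89) = -123.3436° be the start→goal bearing.
Normalize: d = |goal − start| / ρ = 30.728179/2.97 = 10.346188, α = (θ_start − ψ) mod 360° = 87.2436° = 1.522688 rad, β = (θ_goal − ψ) mod 360° = 182.5436° = 3.185986 rad.
Common terms: sin α = 0.998843, cos α = 0.048090, sin β = -0.044379, cos β = -0.999015, cos(α−β) = -0.092371, d² = 107.043612. Work in radians in the unit-radius frame; every candidate has L = ρ·(t + p + q).
LSL: p² = 2 + d² − 2cos(α−β) + 2d(sin α − sin β) = 130.815100; p = √p² = 11.437443; φ = atan2(cos β − cos α, d + sin α − sin β) = -0.091679 rad; t = (φ − α) mod 2π = 4.668819 rad, q = (β − φ) mod 2π = 3.277665 rad → L = 2.97·(4.668819 + 11.437443 + 3.277665) = 2.97·19.383927 = 57.570263 m
RSR: p² = 2 + d² − 2cos(α−β) + 2d(sin β − sin α) = 87.641607; p = √p² = 9.361710; φ = atan2(cos α − cos β, d − sin α + sin β) = 0.112084 rad; t = (α − φ) mod 2π = 1.410603 rad, q = (φ − β) mod 2π = 3.209283 rad → L = 2.97·(1.410603 + 9.361710 + 3.209283) = 2.97·13.981596 = 41.525341 m
LSR: p² = d² − 2 + 2cos(α−β) + 2d(sin α + sin β) = 124.608995; p = √p² = 11.162840; φ = atan2(−cos α − cos β, d + sin α + sin β) − atan2(−2, p) = 0.261235 rad; t = (φ − α) mod 2π = 5.021733 rad, q = (φ − β) mod 2π = 3.358434 rad → L = 2.97·(5.021733 + 11.162840 + 3.358434) = 2.97·19.543006 = 58.042728 m
RSL: p² = d² − 2 + 2cos(α−β) − 2d(sin α + sin β) = 85.108747; p = √p² = 9.225440; φ = atan2(cos α + cos β, d − sin α − sin β) − atan2(2, p) = -0.314396 rad; t = (α − φ) mod 2π = 1.837083 rad, q = (β − φ) mod 2π = 3.500382 rad → L = 2.97·(1.837083 + 9.225440 + 3.500382) = 2.97·14.562906 = 43.251830 m
RLR: c = (6 − d² + 2cos(α−β) + 2d(sin α − sin β))/8 = -9.955201, |c| > 1 → infeasible
LRL: c = (6 − d² + 2cos(α−β) − 2d(sin α − sin β))/8 = -15.351888, |c| > 1 → infeasible
Shortest: RSR with L = 41.525341 m ≈ 41.5253 m
Convert RSR to answer units (arcs ×180/π): t = 1.410603·180/π = 80.8216°, p = ρ·p = 2.97·9.361710 = 27.8043 m, q = 3.209283·180/π = 183.8784°, L = 41.5253 m.

RSR: t = 80.8216°, p = 27.8043 m, q = 183.8784°, L = 41.5253 m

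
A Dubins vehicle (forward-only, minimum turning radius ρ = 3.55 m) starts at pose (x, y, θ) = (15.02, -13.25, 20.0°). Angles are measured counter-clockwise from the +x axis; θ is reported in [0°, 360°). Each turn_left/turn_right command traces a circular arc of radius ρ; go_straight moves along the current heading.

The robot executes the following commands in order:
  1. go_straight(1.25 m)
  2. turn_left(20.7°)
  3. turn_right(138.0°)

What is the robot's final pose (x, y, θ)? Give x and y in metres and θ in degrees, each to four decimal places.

(23.1316, -15.3204, 262.7000°)

set_pose: (x, y, θ) = (15.0200, -13.2500, 20.0000°), ρ = 3.55
go_straight(1.25): x += 1.25·cos θ, y += 1.25·sin θ → (16.1946, -12.8225, 20.0000°)
turn_left(20.7°): centre at ρ to the left, rotate +20.7° → (17.2954, -12.1779, 40.7000°)
turn_right(138.0°): centre at ρ to the right, rotate −138.0° → (23.1316, -15.3204, -97.3000° ≡ 262.7000°)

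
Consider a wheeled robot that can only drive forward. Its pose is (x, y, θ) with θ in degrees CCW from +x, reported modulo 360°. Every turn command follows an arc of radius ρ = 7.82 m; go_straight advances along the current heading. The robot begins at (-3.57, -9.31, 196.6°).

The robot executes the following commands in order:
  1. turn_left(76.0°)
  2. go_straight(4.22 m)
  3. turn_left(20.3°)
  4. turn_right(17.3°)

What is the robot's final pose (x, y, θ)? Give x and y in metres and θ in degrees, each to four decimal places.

set_pose: (x, y, θ) = (-3.5700, -9.3100, 196.6000°), ρ = 7.82
turn_left(76.0°): centre at ρ to the left, rotate +76.0° → (-9.1479, -17.1588, 272.6000°)
go_straight(4.22): x += 4.22·cos θ, y += 4.22·sin θ → (-8.9564, -21.3745, 272.6000°)
turn_left(20.3°): centre at ρ to the left, rotate +20.3° → (-8.3482, -24.0627, 292.9000°)
turn_right(17.3°): centre at ρ to the right, rotate −17.3° → (-7.7691, -26.3425, 275.6000°)

(-7.7691, -26.3425, 275.6000°)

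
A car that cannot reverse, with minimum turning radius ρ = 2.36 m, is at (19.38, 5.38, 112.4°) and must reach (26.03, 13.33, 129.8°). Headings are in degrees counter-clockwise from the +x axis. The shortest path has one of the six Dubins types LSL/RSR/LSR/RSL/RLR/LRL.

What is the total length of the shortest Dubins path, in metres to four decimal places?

Let ψ = atan2(Δy, Δx) = atan2(7.95, 6.65) = 50.0883° be the start→goal bearing.
Normalize: d = |goal − start| / ρ = 10.364603/2.36 = 4.391781, α = (θ_start − ψ) mod 360° = 62.3117° = 1.087545 rad, β = (θ_goal − ψ) mod 360° = 79.7117° = 1.391232 rad.
Common terms: sin α = 0.885489, cos α = 0.464661, sin β = 0.983922, cos β = 0.178601, cos(α−β) = 0.954240, d² = 19.287741. Work in radians in the unit-radius frame; every candidate has L = ρ·(t + p + q).
LSL: p² = 2 + d² − 2cos(α−β) + 2d(sin α − sin β) = 18.514669; p = √p² = 4.302868; φ = atan2(cos β − cos α, d + sin α − sin β) = -0.066530 rad; t = (φ − α) mod 2π = 5.129110 rad, q = (β − φ) mod 2π = 1.457763 rad → L = 2.36·(5.129110 + 4.302868 + 1.457763) = 2.36·10.889740 = 25.699787 m
RSR: p² = 2 + d² − 2cos(α−β) + 2d(sin β − sin α) = 20.243851; p = √p² = 4.499317; φ = atan2(cos α − cos β, d − sin α + sin β) = 0.063621 rad; t = (α − φ) mod 2π = 1.023924 rad, q = (φ − β) mod 2π = 4.955574 rad → L = 2.36·(1.023924 + 4.499317 + 4.955574) = 2.36·10.478815 = 24.730003 m
LSR: p² = d² − 2 + 2cos(α−β) + 2d(sin α + sin β) = 35.616304; p = √p² = 5.967940; φ = atan2(−cos α − cos β, d + sin α + sin β) − atan2(−2, p) = 0.220983 rad; t = (φ − α) mod 2π = 5.416623 rad, q = (φ − β) mod 2π = 5.112936 rad → L = 2.36·(5.416623 + 5.967940 + 5.112936) = 2.36·16.497498 = 38.934096 m
RSL: p² = d² − 2 + 2cos(α−β) − 2d(sin α + sin β) = 2.776138; p = √p² = 1.666175; φ = atan2(cos α + cos β, d − sin α − sin β) − atan2(2, p) = -0.626503 rad; t = (α − φ) mod 2π = 1.714048 rad, q = (β − φ) mod 2π = 2.017735 rad → L = 2.36·(1.714048 + 1.666175 + 2.017735) = 2.36·5.397958 = 12.739182 m
RLR: c = (6 − d² + 2cos(α−β) + 2d(sin α − sin β))/8 = -1.530481, |c| > 1 → infeasible
LRL: c = (6 − d² + 2cos(α−β) − 2d(sin α − sin β))/8 = -1.314334, |c| > 1 → infeasible
Shortest: RSL with L = 12.739182 m ≈ 12.7392 m

12.7392 m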